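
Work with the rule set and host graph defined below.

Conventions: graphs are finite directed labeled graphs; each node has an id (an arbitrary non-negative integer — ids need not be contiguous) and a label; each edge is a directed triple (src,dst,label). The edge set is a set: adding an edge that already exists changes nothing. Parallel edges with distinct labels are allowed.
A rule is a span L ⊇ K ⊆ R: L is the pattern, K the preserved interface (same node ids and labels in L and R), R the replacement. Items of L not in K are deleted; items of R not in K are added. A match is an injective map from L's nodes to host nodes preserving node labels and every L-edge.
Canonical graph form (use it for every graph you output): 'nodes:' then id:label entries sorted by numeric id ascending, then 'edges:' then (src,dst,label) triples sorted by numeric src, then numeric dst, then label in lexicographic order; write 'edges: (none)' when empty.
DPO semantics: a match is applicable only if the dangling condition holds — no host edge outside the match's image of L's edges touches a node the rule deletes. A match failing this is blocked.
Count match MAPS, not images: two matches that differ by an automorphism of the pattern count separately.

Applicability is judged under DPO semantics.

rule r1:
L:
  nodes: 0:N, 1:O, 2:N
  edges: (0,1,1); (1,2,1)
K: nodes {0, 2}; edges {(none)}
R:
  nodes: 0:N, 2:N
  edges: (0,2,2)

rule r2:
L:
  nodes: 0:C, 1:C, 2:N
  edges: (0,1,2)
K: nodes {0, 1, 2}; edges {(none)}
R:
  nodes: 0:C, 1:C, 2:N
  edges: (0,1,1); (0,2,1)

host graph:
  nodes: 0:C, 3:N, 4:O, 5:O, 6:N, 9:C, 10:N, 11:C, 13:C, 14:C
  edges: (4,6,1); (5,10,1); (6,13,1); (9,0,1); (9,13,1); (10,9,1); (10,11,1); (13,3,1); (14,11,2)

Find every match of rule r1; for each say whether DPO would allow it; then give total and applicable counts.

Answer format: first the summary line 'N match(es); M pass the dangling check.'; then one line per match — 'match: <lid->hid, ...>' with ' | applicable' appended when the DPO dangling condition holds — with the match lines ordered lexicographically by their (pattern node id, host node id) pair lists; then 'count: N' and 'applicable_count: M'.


0 match(es); 0 pass the dangling check.
count: 0
applicable_count: 0


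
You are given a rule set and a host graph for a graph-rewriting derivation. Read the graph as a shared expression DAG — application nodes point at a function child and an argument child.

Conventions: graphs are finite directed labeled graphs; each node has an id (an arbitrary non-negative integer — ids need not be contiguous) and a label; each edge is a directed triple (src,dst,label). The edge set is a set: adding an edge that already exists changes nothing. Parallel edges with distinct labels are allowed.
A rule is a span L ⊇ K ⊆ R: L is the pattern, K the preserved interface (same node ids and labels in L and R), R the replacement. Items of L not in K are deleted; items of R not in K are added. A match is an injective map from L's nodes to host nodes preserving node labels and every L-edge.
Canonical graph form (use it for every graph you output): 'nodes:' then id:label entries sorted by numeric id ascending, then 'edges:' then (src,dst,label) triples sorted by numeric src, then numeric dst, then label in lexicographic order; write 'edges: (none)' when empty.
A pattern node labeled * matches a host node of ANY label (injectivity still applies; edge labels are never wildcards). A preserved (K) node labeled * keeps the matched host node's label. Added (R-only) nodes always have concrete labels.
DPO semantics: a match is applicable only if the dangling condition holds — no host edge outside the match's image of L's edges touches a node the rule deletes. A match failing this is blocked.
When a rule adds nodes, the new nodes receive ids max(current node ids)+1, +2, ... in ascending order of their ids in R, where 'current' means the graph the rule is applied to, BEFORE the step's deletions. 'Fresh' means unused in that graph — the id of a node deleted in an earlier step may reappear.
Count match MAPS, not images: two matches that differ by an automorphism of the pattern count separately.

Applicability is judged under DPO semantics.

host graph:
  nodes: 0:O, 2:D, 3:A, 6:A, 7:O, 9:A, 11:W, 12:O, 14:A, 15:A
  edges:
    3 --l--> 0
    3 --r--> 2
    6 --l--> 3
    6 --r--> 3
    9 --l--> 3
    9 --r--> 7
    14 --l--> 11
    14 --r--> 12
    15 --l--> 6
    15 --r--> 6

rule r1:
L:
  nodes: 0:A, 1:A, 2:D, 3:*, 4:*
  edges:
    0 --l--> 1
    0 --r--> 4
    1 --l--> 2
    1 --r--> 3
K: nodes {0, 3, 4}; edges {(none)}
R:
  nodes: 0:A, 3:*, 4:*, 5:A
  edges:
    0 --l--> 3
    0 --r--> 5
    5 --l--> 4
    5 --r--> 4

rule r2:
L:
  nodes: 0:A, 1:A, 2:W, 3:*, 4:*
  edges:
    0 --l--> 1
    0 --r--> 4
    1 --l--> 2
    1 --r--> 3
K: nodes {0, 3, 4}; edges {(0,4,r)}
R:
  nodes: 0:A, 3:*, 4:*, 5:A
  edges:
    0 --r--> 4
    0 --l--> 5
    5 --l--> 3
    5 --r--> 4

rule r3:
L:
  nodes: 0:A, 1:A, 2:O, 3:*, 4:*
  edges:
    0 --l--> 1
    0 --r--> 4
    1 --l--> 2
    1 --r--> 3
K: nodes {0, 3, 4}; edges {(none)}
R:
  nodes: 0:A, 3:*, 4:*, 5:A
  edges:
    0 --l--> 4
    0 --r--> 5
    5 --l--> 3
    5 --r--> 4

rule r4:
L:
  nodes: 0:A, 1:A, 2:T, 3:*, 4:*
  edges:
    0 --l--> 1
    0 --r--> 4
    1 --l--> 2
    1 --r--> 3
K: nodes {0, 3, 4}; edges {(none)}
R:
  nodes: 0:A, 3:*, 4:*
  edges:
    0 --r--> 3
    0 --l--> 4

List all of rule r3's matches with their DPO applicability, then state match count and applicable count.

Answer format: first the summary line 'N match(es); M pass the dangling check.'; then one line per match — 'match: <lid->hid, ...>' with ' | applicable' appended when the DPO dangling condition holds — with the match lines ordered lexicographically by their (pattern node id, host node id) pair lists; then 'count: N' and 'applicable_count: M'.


1 match(es); 0 pass the dangling check.
match: 0->9, 1->3, 2->0, 3->2, 4->7
count: 1
applicable_count: 0


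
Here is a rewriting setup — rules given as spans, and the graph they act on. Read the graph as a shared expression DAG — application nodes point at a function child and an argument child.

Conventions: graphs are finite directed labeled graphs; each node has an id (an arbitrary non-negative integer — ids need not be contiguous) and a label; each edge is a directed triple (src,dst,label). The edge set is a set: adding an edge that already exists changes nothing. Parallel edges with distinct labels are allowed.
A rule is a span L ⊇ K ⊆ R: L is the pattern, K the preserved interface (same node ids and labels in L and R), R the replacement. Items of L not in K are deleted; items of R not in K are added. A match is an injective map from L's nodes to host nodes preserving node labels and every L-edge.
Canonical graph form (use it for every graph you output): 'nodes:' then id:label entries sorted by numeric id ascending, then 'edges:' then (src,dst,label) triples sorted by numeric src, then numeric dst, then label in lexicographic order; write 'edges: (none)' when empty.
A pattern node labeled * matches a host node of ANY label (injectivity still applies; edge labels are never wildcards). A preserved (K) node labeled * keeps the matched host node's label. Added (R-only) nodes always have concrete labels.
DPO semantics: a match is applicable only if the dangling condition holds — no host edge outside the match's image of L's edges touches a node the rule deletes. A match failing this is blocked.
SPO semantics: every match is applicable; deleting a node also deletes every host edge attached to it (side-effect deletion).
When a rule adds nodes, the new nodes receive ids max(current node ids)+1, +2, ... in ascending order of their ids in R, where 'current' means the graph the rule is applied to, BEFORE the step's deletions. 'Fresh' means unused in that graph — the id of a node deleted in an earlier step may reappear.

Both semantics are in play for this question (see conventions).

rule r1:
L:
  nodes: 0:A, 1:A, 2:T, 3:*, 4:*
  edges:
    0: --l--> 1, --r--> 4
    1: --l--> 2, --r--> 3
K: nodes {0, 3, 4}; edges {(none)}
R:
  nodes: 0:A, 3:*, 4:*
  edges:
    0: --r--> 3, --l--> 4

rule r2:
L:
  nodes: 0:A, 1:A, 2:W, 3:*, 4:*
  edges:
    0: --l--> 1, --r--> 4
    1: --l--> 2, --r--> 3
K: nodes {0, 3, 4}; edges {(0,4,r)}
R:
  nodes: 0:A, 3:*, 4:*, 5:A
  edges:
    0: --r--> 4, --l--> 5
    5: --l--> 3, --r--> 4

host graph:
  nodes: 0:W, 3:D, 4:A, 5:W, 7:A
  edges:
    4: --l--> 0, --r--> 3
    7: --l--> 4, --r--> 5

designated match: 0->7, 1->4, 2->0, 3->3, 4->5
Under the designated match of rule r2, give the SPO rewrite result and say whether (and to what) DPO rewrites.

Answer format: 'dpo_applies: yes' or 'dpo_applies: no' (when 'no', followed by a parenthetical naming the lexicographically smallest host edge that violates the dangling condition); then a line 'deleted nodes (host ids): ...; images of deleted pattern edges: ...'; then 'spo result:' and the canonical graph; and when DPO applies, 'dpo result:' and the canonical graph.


dpo_applies: yes
deleted nodes (host ids): 0, 4; images of deleted pattern edges: (4,0,l); (4,3,r); (7,4,l)
spo result:
nodes: 3:D, 5:W, 7:A, 8:A
edges: (7,5,r); (7,8,l); (8,3,l); (8,5,r)
dpo result:
nodes: 3:D, 5:W, 7:A, 8:A
edges: (7,5,r); (7,8,l); (8,3,l); (8,5,r)


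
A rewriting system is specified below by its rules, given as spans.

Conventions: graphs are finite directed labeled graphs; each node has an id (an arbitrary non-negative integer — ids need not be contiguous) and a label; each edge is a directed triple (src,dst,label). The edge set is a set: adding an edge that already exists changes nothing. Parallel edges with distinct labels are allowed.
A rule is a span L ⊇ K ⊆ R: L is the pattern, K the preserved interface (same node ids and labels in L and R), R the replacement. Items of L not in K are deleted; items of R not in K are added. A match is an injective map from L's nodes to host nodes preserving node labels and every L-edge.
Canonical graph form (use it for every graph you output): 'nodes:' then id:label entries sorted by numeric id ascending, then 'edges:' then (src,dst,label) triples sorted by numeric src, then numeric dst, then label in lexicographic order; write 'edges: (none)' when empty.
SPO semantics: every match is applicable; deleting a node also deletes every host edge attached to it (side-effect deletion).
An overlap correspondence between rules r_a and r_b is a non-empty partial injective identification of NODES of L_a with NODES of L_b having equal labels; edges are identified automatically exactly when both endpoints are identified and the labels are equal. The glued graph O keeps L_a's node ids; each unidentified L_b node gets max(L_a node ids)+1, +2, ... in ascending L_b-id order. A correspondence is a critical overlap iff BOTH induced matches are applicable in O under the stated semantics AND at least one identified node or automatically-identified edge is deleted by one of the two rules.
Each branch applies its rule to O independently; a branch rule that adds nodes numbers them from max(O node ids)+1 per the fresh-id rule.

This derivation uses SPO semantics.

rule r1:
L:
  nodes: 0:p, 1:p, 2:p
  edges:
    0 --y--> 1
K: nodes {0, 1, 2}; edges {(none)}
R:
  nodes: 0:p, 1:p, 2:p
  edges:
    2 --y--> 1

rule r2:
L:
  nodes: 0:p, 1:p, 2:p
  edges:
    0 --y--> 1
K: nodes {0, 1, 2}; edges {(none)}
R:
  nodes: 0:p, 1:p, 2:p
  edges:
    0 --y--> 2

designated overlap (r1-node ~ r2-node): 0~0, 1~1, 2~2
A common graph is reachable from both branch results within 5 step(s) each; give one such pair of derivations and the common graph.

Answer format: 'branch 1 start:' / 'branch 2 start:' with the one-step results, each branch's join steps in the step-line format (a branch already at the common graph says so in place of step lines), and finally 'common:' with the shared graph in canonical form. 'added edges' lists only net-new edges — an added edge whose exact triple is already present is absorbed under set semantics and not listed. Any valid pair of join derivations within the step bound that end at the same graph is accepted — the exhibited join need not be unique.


branch 1 start:
nodes: 0:p, 1:p, 2:p
edges: (2,1,y)
branch 2 start:
nodes: 0:p, 1:p, 2:p
edges: (0,2,y)
branch 1 step 1: rule r1; match: 0->2, 1->1, 2->0; deleted nodes (none); deleted edges (2,1,y); added nodes (none); added edges (0,1,y); result: nodes: 0:p, 1:p, 2:p edges: (0,1,y)
branch 2 step 1: rule r2; match: 0->0, 1->2, 2->1; deleted nodes (none); deleted edges (0,2,y); added nodes (none); added edges (0,1,y); result: nodes: 0:p, 1:p, 2:p edges: (0,1,y)
common:
nodes: 0:p, 1:p, 2:p
edges: (0,1,y)


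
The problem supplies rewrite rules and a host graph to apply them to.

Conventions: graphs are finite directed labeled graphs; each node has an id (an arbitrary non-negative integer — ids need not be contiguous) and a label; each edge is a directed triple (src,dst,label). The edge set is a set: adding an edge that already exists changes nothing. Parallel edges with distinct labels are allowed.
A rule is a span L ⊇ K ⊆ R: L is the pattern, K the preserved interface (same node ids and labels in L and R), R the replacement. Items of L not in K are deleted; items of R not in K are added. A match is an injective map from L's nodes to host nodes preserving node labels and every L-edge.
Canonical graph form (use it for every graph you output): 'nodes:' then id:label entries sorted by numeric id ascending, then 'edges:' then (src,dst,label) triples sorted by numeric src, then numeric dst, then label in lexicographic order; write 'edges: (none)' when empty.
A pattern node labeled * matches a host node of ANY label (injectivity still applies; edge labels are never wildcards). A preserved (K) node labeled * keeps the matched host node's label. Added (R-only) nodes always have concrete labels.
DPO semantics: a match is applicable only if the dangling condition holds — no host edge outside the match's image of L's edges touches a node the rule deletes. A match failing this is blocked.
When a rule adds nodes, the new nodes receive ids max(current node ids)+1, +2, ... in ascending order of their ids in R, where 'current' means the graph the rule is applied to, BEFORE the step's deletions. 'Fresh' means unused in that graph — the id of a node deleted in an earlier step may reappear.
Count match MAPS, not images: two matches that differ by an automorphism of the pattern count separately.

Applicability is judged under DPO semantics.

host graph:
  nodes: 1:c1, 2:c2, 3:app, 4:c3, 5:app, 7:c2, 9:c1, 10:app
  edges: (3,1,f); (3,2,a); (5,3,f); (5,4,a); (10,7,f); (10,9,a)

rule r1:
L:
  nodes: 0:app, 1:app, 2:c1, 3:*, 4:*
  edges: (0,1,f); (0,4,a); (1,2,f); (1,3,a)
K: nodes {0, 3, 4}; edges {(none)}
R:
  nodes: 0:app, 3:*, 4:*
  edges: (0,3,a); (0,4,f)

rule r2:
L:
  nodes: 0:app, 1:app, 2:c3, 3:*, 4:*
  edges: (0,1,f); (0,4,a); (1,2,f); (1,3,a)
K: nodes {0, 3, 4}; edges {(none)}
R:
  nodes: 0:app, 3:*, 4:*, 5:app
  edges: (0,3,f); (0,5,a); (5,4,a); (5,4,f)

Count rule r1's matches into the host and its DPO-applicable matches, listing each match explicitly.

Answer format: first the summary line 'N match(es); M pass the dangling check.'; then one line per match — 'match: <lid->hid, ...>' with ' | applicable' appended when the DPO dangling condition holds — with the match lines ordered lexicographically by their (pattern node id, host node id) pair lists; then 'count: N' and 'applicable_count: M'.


1 match(es); 1 pass the dangling check.
match: 0->5, 1->3, 2->1, 3->2, 4->4 | applicable
count: 1
applicable_count: 1


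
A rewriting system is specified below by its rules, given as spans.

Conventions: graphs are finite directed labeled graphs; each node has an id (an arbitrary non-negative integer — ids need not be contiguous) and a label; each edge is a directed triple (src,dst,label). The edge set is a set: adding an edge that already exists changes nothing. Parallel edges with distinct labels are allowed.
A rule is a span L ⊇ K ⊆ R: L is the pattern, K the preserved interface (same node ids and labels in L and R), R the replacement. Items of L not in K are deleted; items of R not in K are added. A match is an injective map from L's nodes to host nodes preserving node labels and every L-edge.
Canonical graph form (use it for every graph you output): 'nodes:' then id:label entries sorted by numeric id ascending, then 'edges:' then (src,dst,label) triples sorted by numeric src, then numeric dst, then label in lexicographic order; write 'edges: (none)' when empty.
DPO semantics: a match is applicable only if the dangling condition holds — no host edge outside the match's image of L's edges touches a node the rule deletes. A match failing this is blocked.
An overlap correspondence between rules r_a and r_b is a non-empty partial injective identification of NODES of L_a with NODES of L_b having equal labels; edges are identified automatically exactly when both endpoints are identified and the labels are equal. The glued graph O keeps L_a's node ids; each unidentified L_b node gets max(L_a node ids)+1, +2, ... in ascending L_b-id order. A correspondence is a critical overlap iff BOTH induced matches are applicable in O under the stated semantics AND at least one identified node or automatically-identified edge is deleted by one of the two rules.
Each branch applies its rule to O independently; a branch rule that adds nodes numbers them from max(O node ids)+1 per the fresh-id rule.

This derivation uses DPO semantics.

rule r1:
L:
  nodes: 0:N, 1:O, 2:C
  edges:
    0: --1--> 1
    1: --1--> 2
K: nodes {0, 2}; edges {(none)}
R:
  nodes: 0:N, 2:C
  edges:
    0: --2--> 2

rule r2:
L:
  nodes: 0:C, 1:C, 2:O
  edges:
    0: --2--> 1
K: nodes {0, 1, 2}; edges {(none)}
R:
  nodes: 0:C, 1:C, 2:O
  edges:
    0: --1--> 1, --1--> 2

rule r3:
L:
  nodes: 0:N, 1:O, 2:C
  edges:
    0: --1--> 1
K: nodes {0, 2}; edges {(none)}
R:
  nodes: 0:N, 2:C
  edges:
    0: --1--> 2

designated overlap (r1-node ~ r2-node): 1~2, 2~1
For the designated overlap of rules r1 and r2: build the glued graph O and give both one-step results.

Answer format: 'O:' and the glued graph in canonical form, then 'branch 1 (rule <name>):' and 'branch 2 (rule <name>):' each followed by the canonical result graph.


O:
nodes: 0:N, 1:O, 2:C, 3:C
edges: (0,1,1); (1,2,1); (3,2,2)
branch 1 (rule r1):
nodes: 0:N, 2:C, 3:C
edges: (0,2,2); (3,2,2)
branch 2 (rule r2):
nodes: 0:N, 1:O, 2:C, 3:C
edges: (0,1,1); (1,2,1); (3,1,1); (3,2,1)


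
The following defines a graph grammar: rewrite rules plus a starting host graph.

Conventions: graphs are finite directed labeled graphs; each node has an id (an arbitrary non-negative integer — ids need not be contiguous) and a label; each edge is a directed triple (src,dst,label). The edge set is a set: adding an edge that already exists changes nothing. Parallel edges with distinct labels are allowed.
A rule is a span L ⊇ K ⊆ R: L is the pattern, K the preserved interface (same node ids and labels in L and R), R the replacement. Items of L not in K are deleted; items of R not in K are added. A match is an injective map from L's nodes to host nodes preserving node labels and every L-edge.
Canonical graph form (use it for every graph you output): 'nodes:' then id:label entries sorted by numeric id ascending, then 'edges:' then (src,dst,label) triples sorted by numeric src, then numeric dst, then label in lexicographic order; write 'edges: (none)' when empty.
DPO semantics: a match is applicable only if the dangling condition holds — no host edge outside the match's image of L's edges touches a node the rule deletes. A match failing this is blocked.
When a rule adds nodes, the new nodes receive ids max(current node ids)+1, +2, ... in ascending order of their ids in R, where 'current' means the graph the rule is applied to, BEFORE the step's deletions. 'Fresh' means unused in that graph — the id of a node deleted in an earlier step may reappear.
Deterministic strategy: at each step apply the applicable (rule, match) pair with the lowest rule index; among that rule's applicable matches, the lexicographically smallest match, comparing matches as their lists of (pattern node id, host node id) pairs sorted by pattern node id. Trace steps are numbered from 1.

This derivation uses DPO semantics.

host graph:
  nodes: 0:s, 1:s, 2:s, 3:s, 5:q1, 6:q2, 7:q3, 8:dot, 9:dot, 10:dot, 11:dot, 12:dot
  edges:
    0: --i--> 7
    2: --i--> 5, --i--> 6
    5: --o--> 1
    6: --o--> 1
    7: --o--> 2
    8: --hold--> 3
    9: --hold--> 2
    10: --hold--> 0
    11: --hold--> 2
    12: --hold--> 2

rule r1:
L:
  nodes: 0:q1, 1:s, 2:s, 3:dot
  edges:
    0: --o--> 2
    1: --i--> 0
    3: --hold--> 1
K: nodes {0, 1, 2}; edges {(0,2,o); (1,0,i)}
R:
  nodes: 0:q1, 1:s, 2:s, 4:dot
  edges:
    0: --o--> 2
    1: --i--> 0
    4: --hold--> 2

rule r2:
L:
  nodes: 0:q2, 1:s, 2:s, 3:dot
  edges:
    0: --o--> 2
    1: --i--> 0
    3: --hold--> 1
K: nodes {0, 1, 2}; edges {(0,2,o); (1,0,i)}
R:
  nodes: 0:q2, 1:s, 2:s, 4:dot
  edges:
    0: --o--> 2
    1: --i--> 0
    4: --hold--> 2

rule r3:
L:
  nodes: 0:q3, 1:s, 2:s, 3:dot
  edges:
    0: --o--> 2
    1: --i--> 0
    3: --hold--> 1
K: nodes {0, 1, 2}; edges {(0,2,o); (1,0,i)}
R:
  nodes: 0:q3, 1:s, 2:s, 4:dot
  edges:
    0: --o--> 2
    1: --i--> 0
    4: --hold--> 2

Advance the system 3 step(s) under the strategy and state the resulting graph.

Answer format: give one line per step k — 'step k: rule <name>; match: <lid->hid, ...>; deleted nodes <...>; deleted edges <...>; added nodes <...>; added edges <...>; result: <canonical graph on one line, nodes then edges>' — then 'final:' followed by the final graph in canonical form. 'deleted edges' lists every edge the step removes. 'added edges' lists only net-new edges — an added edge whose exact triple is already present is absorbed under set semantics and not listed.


step 1: rule r1; match: 0->5, 1->2, 2->1, 3->9; deleted nodes 9; deleted edges (9,2,hold); added nodes 13; added edges (13,1,hold); result: nodes: 0:s, 1:s, 2:s, 3:s, 5:q1, 6:q2, 7:q3, 8:dot, 10:dot, 11:dot, 12:dot, 13:dot edges: (0,7,i); (2,5,i); (2,6,i); (5,1,o); (6,1,o); (7,2,o); (8,3,hold); (10,0,hold); (11,2,hold); (12,2,hold); (13,1,hold)
step 2: rule r1; match: 0->5, 1->2, 2->1, 3->11; deleted nodes 11; deleted edges (11,2,hold); added nodes 14; added edges (14,1,hold); result: nodes: 0:s, 1:s, 2:s, 3:s, 5:q1, 6:q2, 7:q3, 8:dot, 10:dot, 12:dot, 13:dot, 14:dot edges: (0,7,i); (2,5,i); (2,6,i); (5,1,o); (6,1,o); (7,2,o); (8,3,hold); (10,0,hold); (12,2,hold); (13,1,hold); (14,1,hold)
step 3: rule r1; match: 0->5, 1->2, 2->1, 3->12; deleted nodes 12; deleted edges (12,2,hold); added nodes 15; added edges (15,1,hold); result: nodes: 0:s, 1:s, 2:s, 3:s, 5:q1, 6:q2, 7:q3, 8:dot, 10:dot, 13:dot, 14:dot, 15:dot edges: (0,7,i); (2,5,i); (2,6,i); (5,1,o); (6,1,o); (7,2,o); (8,3,hold); (10,0,hold); (13,1,hold); (14,1,hold); (15,1,hold)
final:
nodes: 0:s, 1:s, 2:s, 3:s, 5:q1, 6:q2, 7:q3, 8:dot, 10:dot, 13:dot, 14:dot, 15:dot
edges: (0,7,i); (2,5,i); (2,6,i); (5,1,o); (6,1,o); (7,2,o); (8,3,hold); (10,0,hold); (13,1,hold); (14,1,hold); (15,1,hold)


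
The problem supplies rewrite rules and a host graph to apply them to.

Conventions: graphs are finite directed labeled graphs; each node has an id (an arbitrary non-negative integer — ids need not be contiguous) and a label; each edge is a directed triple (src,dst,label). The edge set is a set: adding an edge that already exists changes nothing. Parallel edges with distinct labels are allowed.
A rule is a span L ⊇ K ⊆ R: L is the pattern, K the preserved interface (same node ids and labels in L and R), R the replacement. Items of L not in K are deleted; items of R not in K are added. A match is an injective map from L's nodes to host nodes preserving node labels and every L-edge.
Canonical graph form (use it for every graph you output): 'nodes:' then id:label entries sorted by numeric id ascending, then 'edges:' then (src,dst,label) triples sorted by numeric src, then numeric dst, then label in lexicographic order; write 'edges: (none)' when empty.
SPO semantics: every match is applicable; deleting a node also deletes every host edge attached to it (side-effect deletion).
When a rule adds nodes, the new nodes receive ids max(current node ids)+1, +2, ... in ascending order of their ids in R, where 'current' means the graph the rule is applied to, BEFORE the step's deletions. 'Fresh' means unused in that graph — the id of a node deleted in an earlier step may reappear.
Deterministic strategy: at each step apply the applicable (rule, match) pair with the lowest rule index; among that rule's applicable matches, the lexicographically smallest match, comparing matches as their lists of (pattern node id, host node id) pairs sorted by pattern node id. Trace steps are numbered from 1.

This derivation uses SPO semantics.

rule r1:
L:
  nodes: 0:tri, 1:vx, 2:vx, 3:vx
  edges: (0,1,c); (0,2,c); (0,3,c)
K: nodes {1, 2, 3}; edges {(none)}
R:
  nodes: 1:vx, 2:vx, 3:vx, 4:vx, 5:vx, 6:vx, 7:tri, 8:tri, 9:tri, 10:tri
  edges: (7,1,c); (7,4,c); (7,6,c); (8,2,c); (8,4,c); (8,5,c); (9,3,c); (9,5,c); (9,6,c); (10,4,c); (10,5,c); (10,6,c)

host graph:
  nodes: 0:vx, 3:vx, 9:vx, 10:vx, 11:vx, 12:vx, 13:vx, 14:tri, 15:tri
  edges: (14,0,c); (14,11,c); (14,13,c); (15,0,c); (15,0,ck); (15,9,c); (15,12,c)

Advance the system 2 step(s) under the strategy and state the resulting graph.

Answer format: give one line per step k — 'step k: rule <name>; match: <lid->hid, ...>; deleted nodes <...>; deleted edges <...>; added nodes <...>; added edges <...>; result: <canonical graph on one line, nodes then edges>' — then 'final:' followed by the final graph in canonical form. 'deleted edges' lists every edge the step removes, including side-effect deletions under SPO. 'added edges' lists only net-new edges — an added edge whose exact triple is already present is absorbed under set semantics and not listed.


step 1: rule r1; match: 0->14, 1->0, 2->11, 3->13; deleted nodes 14; deleted edges (14,0,c); (14,11,c); (14,13,c); added nodes 16, 17, 18, 19, 20, 21, 22; added edges (19,0,c); (19,16,c); (19,18,c); (20,11,c); (20,16,c); (20,17,c); (21,13,c); (21,17,c); (21,18,c); (22,16,c); (22,17,c); (22,18,c); result: nodes: 0:vx, 3:vx, 9:vx, 10:vx, 11:vx, 12:vx, 13:vx, 15:tri, 16:vx, 17:vx, 18:vx, 19:tri, 20:tri, 21:tri, 22:tri edges: (15,0,c); (15,0,ck); (15,9,c); (15,12,c); (19,0,c); (19,16,c); (19,18,c); (20,11,c); (20,16,c); (20,17,c); (21,13,c); (21,17,c); (21,18,c); (22,16,c); (22,17,c); (22,18,c)
step 2: rule r1; match: 0->15, 1->0, 2->9, 3->12; deleted nodes 15; deleted edges (15,0,c); (15,0,ck); (15,9,c); (15,12,c); added nodes 23, 24, 25, 26, 27, 28, 29; added edges (26,0,c); (26,23,c); (26,25,c); (27,9,c); (27,23,c); (27,24,c); (28,12,c); (28,24,c); (28,25,c); (29,23,c); (29,24,c); (29,25,c); result: nodes: 0:vx, 3:vx, 9:vx, 10:vx, 11:vx, 12:vx, 13:vx, 16:vx, 17:vx, 18:vx, 19:tri, 20:tri, 21:tri, 22:tri, 23:vx, 24:vx, 25:vx, 26:tri, 27:tri, 28:tri, 29:tri edges: (19,0,c); (19,16,c); (19,18,c); (20,11,c); (20,16,c); (20,17,c); (21,13,c); (21,17,c); (21,18,c); (22,16,c); (22,17,c); (22,18,c); (26,0,c); (26,23,c); (26,25,c); (27,9,c); (27,23,c); (27,24,c); (28,12,c); (28,24,c); (28,25,c); (29,23,c); (29,24,c); (29,25,c)
final:
nodes: 0:vx, 3:vx, 9:vx, 10:vx, 11:vx, 12:vx, 13:vx, 16:vx, 17:vx, 18:vx, 19:tri, 20:tri, 21:tri, 22:tri, 23:vx, 24:vx, 25:vx, 26:tri, 27:tri, 28:tri, 29:tri
edges: (19,0,c); (19,16,c); (19,18,c); (20,11,c); (20,16,c); (20,17,c); (21,13,c); (21,17,c); (21,18,c); (22,16,c); (22,17,c); (22,18,c); (26,0,c); (26,23,c); (26,25,c); (27,9,c); (27,23,c); (27,24,c); (28,12,c); (28,24,c); (28,25,c); (29,23,c); (29,24,c); (29,25,c)


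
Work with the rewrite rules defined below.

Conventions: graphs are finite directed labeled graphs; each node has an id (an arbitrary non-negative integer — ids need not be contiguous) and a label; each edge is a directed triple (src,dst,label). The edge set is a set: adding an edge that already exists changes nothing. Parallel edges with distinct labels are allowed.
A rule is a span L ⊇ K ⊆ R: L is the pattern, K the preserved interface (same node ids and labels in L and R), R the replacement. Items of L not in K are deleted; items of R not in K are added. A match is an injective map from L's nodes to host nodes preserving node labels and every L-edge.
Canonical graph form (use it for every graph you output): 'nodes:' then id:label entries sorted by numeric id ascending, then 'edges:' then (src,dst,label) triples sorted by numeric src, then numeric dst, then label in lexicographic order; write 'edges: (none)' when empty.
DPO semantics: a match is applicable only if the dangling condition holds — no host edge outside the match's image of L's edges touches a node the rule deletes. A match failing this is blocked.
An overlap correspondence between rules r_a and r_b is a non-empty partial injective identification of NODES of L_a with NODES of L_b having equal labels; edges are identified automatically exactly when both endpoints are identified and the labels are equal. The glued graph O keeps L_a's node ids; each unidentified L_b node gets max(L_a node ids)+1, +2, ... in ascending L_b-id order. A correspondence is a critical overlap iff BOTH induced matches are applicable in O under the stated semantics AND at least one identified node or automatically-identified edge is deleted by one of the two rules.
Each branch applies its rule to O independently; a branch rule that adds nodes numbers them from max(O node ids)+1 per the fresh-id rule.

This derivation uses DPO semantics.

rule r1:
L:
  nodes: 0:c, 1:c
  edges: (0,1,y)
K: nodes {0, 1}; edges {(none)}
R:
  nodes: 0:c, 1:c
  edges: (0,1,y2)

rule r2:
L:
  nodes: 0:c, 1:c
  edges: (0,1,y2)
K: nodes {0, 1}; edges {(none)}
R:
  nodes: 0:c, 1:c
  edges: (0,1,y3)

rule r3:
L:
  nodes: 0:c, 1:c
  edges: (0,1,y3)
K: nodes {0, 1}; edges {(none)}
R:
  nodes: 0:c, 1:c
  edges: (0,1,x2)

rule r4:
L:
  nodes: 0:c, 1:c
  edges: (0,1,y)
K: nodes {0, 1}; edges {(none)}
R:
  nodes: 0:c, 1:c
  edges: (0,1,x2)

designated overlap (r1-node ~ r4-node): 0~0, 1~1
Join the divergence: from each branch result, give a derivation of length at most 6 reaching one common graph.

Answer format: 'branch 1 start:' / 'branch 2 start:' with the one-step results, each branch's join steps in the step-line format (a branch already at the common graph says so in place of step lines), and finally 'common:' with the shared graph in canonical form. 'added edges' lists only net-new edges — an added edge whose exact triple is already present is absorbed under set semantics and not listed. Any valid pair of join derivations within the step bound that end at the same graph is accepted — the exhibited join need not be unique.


branch 1 start:
nodes: 0:c, 1:c
edges: (0,1,y2)
branch 2 start:
nodes: 0:c, 1:c
edges: (0,1,x2)
branch 1 step 1: rule r2; match: 0->0, 1->1; deleted nodes (none); deleted edges (0,1,y2); added nodes (none); added edges (0,1,y3); result: nodes: 0:c, 1:c edges: (0,1,y3)
branch 1 step 2: rule r3; match: 0->0, 1->1; deleted nodes (none); deleted edges (0,1,y3); added nodes (none); added edges (0,1,x2); result: nodes: 0:c, 1:c edges: (0,1,x2)
branch 2: already at the common graph (0 steps)
common:
nodes: 0:c, 1:c
edges: (0,1,x2)


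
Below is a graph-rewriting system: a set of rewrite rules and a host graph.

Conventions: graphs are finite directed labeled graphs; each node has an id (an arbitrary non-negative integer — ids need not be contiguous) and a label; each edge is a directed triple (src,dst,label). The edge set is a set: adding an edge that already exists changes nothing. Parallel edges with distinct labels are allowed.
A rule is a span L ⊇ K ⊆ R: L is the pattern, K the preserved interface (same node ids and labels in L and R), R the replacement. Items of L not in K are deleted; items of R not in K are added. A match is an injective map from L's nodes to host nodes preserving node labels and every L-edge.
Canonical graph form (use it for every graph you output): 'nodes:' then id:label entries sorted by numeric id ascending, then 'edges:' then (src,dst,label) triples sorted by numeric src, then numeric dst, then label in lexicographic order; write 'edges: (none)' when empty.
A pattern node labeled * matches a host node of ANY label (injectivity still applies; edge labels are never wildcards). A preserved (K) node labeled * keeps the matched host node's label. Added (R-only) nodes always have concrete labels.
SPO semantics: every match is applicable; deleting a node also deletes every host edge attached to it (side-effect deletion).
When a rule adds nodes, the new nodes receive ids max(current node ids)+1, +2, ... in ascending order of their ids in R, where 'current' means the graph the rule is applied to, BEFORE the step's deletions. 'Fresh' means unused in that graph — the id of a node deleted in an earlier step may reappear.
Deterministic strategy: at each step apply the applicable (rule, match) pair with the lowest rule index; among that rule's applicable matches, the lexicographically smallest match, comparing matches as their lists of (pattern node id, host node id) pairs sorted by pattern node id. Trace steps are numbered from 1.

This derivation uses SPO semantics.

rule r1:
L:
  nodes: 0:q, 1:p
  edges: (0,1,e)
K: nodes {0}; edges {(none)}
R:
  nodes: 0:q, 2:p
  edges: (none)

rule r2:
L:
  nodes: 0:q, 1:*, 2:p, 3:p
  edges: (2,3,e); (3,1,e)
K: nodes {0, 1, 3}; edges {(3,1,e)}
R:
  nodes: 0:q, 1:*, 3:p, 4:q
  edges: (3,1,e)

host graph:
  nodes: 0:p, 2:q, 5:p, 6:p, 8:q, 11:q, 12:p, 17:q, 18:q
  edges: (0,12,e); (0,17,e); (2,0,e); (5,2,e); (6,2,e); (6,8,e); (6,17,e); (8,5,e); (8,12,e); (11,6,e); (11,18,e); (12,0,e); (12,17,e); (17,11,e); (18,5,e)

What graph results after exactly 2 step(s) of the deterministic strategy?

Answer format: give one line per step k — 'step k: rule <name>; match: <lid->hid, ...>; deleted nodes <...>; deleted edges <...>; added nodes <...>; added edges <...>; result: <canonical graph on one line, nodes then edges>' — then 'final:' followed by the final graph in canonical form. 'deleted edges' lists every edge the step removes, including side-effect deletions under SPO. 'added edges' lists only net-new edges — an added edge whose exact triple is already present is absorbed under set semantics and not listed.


step 1: rule r1; match: 0->2, 1->0; deleted nodes 0; deleted edges (0,12,e); (0,17,e); (2,0,e); (12,0,e); added nodes 19; added edges (none); result: nodes: 2:q, 5:p, 6:p, 8:q, 11:q, 12:p, 17:q, 18:q, 19:p edges: (5,2,e); (6,2,e); (6,8,e); (6,17,e); (8,5,e); (8,12,e); (11,6,e); (11,18,e); (12,17,e); (17,11,e); (18,5,e)
step 2: rule r1; match: 0->8, 1->5; deleted nodes 5; deleted edges (5,2,e); (8,5,e); (18,5,e); added nodes 20; added edges (none); result: nodes: 2:q, 6:p, 8:q, 11:q, 12:p, 17:q, 18:q, 19:p, 20:p edges: (6,2,e); (6,8,e); (6,17,e); (8,12,e); (11,6,e); (11,18,e); (12,17,e); (17,11,e)
final:
nodes: 2:q, 6:p, 8:q, 11:q, 12:p, 17:q, 18:q, 19:p, 20:p
edges: (6,2,e); (6,8,e); (6,17,e); (8,12,e); (11,6,e); (11,18,e); (12,17,e); (17,11,e)


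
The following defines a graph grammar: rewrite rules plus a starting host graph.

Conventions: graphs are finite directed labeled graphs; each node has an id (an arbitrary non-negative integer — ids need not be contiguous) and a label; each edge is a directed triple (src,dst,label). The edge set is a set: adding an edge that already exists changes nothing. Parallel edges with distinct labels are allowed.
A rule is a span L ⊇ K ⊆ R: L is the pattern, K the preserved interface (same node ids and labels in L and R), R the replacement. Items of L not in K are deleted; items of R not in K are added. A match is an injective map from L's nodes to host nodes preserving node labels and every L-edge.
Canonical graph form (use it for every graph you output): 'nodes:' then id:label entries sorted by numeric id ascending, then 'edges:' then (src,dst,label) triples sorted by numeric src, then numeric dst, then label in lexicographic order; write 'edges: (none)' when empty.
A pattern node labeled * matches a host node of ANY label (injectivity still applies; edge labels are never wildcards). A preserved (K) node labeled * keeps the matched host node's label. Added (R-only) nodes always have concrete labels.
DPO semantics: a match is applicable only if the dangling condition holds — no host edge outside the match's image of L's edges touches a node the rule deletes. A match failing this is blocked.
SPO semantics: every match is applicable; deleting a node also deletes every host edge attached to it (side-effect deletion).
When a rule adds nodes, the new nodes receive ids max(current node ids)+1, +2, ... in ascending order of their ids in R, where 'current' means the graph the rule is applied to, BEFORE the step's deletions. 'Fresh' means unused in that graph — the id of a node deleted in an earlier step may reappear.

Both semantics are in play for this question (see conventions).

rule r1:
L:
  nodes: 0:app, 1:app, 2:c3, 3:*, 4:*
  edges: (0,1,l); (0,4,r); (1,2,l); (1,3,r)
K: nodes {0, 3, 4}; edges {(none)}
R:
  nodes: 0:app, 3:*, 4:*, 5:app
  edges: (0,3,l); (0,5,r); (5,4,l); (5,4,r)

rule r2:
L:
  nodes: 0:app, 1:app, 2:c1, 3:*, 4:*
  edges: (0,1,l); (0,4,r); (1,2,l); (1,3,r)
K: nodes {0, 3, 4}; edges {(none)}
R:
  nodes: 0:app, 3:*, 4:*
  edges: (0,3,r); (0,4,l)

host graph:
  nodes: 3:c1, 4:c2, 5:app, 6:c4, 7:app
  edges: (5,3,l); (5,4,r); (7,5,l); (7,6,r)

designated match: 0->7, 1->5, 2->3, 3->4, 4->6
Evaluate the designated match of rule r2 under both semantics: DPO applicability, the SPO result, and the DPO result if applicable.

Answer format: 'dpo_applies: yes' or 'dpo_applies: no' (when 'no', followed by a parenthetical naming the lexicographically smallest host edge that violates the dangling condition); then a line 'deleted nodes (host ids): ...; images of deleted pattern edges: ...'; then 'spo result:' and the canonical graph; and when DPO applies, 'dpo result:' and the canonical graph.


dpo_applies: yes
deleted nodes (host ids): 3, 5; images of deleted pattern edges: (5,3,l); (5,4,r); (7,5,l); (7,6,r)
spo result:
nodes: 4:c2, 6:c4, 7:app
edges: (7,4,r); (7,6,l)
dpo result:
nodes: 4:c2, 6:c4, 7:app
edges: (7,4,r); (7,6,l)


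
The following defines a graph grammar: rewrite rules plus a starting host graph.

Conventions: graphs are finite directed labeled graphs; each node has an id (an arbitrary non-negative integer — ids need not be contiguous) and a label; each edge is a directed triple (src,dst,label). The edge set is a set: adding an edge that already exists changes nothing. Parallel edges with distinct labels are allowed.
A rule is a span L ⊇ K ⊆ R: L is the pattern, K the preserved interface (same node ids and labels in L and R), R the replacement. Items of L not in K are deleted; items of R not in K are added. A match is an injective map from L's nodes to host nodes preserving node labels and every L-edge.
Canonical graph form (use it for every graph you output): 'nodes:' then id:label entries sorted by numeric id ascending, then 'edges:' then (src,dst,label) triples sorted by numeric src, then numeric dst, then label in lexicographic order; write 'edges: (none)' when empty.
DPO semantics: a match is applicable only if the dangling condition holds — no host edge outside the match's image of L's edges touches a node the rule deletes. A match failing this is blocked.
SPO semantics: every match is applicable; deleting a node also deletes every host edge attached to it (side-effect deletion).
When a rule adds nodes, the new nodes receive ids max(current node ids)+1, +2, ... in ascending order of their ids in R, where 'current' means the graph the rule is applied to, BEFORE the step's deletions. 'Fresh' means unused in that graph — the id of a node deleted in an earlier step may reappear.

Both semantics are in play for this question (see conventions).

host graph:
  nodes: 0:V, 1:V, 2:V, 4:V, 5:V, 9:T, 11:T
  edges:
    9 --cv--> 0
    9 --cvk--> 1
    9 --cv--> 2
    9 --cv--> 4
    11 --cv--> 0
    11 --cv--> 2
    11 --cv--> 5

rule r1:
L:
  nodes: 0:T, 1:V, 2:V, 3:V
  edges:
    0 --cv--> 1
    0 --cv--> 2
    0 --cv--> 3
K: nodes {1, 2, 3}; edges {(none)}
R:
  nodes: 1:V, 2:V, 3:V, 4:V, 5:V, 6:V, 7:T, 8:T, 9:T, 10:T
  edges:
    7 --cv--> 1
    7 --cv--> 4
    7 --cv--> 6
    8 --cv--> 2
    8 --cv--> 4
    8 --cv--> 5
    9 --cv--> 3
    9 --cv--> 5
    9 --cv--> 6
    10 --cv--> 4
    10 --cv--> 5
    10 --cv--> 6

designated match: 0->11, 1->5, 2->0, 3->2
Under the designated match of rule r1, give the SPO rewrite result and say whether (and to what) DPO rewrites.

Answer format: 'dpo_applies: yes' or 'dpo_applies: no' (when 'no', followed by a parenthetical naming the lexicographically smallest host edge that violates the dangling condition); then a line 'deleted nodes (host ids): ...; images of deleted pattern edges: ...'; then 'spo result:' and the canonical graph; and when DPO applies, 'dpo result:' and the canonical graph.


dpo_applies: yes
deleted nodes (host ids): 11; images of deleted pattern edges: (11,0,cv); (11,2,cv); (11,5,cv)
spo result:
nodes: 0:V, 1:V, 2:V, 4:V, 5:V, 9:T, 12:V, 13:V, 14:V, 15:T, 16:T, 17:T, 18:T
edges: (9,0,cv); (9,1,cvk); (9,2,cv); (9,4,cv); (15,5,cv); (15,12,cv); (15,14,cv); (16,0,cv); (16,12,cv); (16,13,cv); (17,2,cv); (17,13,cv); (17,14,cv); (18,12,cv); (18,13,cv); (18,14,cv)
dpo result:
nodes: 0:V, 1:V, 2:V, 4:V, 5:V, 9:T, 12:V, 13:V, 14:V, 15:T, 16:T, 17:T, 18:T
edges: (9,0,cv); (9,1,cvk); (9,2,cv); (9,4,cv); (15,5,cv); (15,12,cv); (15,14,cv); (16,0,cv); (16,12,cv); (16,13,cv); (17,2,cv); (17,13,cv); (17,14,cv); (18,12,cv); (18,13,cv); (18,14,cv)
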